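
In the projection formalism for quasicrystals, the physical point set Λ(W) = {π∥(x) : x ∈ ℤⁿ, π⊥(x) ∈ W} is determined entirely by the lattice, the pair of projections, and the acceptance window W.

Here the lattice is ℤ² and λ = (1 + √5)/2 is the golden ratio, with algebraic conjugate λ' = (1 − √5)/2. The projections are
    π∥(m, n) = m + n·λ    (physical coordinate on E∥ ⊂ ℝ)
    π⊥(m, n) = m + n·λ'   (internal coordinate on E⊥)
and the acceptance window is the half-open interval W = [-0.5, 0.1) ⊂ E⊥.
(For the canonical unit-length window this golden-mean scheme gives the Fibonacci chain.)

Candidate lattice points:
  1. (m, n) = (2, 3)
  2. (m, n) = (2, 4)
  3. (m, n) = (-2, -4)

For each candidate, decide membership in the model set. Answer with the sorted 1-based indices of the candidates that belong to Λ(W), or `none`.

Compute λ' = (1−√5)/2 = -0.61803, so π⊥(m,n) = m -0.61803·n.
#1 (2,3): internal coord 2 + (3)·λ' = +0.14590; +0.14590 ∉ [-0.5, 0.1) → out
#2 (2,4): internal coord 2 + (4)·λ' = -0.47214; -0.47214 ∈ [-0.5, 0.1) → IN Λ
#3 (-2,-4): internal coord -2 + (-4)·λ' = +0.47214; +0.47214 ∉ [-0.5, 0.1) → out

2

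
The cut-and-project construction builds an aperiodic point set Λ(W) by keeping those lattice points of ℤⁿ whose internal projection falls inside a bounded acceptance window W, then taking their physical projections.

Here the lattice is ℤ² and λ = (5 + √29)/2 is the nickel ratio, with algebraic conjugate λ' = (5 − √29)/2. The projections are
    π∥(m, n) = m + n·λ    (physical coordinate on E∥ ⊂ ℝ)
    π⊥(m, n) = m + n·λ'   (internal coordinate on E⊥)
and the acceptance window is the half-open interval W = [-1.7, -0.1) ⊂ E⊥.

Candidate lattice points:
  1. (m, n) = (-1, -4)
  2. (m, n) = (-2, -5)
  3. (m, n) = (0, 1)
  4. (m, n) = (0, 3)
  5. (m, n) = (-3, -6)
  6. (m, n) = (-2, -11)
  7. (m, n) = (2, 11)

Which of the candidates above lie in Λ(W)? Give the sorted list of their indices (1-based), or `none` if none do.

1, 2, 3, 4, 7

λ' = (5−√29)/2 ≈ -0.1926.
candidate 1: (m,n)=(-1,-4) → π∥ = -1-4·λ ≈ -21.7703, π⊥ = -1-4·λ' ≈ -0.2297 ∈ [-1.7, -0.1) ⇒ IN Λ
candidate 2: (m,n)=(-2,-5) → π∥ = -2-5·λ ≈ -27.9629, π⊥ = -2-5·λ' ≈ -1.0371 ∈ [-1.7, -0.1) ⇒ IN Λ
candidate 3: (m,n)=(0,1) → π∥ = 0+1·λ ≈ 5.1926, π⊥ = 0+1·λ' ≈ -0.1926 ∈ [-1.7, -0.1) ⇒ IN Λ
candidate 4: (m,n)=(0,3) → π∥ = 0+3·λ ≈ 15.5777, π⊥ = 0+3·λ' ≈ -0.5777 ∈ [-1.7, -0.1) ⇒ IN Λ
candidate 5: (m,n)=(-3,-6) → π∥ = -3-6·λ ≈ -34.1555, π⊥ = -3-6·λ' ≈ -1.8445 ∉ [-1.7, -0.1) ⇒ out
candidate 6: (m,n)=(-2,-11) → π∥ = -2-11·λ ≈ -59.1184, π⊥ = -2-11·λ' ≈ 0.1184 ∉ [-1.7, -0.1) ⇒ out
candidate 7: (m,n)=(2,11) → π∥ = 2+11·λ ≈ 59.1184, π⊥ = 2+11·λ' ≈ -0.1184 ∈ [-1.7, -0.1) ⇒ IN Λ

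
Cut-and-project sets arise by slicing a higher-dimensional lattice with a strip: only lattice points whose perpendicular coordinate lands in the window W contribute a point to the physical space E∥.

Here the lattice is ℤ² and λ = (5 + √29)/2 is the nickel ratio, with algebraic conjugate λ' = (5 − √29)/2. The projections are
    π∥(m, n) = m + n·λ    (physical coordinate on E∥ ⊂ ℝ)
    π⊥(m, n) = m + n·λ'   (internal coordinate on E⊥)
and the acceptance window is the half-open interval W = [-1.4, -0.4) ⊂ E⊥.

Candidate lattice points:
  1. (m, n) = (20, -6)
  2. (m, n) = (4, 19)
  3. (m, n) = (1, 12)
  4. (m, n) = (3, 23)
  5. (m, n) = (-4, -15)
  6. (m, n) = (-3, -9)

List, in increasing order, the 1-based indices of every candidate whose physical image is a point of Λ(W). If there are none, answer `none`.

Compute λ' = (5−√29)/2 = -0.19258, so π⊥(m,n) = m -0.19258·n.
[1] lift (20,-6): star map gives 21.15549; window check -1.4 ≤ 21.15549 < -0.4 is false → out
[2] lift (4,19): star map gives 0.34093; window check -1.4 ≤ 0.34093 < -0.4 is false → out
[3] lift (1,12): star map gives -1.31099; window check -1.4 ≤ -1.31099 < -0.4 is true → IN Λ
[4] lift (3,23): star map gives -1.42940; window check -1.4 ≤ -1.42940 < -0.4 is false → out
[5] lift (-4,-15): star map gives -1.11126; window check -1.4 ≤ -1.11126 < -0.4 is true → IN Λ
[6] lift (-3,-9): star map gives -1.26676; window check -1.4 ≤ -1.26676 < -0.4 is true → IN Λ

3, 5, 6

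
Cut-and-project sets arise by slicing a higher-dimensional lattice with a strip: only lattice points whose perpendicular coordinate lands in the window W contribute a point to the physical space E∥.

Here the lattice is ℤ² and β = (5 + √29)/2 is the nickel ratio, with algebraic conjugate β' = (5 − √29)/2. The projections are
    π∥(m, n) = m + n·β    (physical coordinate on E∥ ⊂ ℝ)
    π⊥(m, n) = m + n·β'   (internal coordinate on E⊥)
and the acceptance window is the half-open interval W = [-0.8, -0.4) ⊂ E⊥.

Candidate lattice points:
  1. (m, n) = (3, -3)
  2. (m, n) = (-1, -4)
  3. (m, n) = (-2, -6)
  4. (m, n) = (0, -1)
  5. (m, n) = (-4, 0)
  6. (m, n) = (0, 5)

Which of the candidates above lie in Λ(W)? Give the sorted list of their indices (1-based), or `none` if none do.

Numerically β ≈ 5.1926 and β' = −1/β ≈ -0.1926.
candidate 1: (m,n)=(3,-3) → π∥ = 3-3·β ≈ -12.5777, π⊥ = 3-3·β' ≈ 3.5777 ∉ [-0.8, -0.4) ⇒ out
candidate 2: (m,n)=(-1,-4) → π∥ = -1-4·β ≈ -21.7703, π⊥ = -1-4·β' ≈ -0.2297 ∉ [-0.8, -0.4) ⇒ out
candidate 3: (m,n)=(-2,-6) → π∥ = -2-6·β ≈ -33.1555, π⊥ = -2-6·β' ≈ -0.8445 ∉ [-0.8, -0.4) ⇒ out
candidate 4: (m,n)=(0,-1) → π∥ = 0-1·β ≈ -5.1926, π⊥ = 0-1·β' ≈ 0.1926 ∉ [-0.8, -0.4) ⇒ out
candidate 5: (m,n)=(-4,0) → π∥ = -4+0·β ≈ -4.0000, π⊥ = -4+0·β' ≈ -4.0000 ∉ [-0.8, -0.4) ⇒ out
candidate 6: (m,n)=(0,5) → π∥ = 0+5·β ≈ 25.9629, π⊥ = 0+5·β' ≈ -0.9629 ∉ [-0.8, -0.4) ⇒ out

none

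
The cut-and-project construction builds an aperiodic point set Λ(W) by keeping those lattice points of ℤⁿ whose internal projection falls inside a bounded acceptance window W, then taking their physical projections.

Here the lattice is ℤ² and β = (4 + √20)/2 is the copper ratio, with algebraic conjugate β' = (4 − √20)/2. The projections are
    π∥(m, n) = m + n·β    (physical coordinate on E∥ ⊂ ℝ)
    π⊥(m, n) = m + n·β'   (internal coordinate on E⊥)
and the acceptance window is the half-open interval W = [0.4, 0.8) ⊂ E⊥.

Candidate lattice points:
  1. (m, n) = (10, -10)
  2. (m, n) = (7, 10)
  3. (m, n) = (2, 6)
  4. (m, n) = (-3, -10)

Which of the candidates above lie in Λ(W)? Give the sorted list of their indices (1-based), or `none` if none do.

3

β' = (4−√20)/2 ≈ -0.23607.
[1] lift (10,-10): star map gives 12.36068; window check 0.4 ≤ 12.36068 < 0.8 is false → out
[2] lift (7,10): star map gives 4.63932; window check 0.4 ≤ 4.63932 < 0.8 is false → out
[3] lift (2,6): star map gives 0.58359; window check 0.4 ≤ 0.58359 < 0.8 is true → IN Λ
[4] lift (-3,-10): star map gives -0.63932; window check 0.4 ≤ -0.63932 < 0.8 is false → out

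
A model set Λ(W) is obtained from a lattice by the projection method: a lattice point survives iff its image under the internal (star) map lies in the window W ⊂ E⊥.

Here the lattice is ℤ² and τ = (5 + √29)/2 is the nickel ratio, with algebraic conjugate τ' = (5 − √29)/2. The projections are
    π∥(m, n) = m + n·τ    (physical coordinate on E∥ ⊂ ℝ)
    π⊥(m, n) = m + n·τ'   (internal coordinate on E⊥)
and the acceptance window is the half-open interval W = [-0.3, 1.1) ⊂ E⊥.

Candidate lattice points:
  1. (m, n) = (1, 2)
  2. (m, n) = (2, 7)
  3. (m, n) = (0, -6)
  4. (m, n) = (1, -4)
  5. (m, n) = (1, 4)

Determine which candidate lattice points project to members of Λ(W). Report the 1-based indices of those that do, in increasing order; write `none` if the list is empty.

1, 2, 5

τ' = (5−√29)/2 ≈ -0.192582.
[1] lift (1,2): star map gives 0.614835; window check -0.3 ≤ 0.614835 < 1.1 is true → IN Λ
[2] lift (2,7): star map gives 0.651923; window check -0.3 ≤ 0.651923 < 1.1 is true → IN Λ
[3] lift (0,-6): star map gives 1.155494; window check -0.3 ≤ 1.155494 < 1.1 is false → out
[4] lift (1,-4): star map gives 1.770330; window check -0.3 ≤ 1.770330 < 1.1 is false → out
[5] lift (1,4): star map gives 0.229670; window check -0.3 ≤ 0.229670 < 1.1 is true → IN Λ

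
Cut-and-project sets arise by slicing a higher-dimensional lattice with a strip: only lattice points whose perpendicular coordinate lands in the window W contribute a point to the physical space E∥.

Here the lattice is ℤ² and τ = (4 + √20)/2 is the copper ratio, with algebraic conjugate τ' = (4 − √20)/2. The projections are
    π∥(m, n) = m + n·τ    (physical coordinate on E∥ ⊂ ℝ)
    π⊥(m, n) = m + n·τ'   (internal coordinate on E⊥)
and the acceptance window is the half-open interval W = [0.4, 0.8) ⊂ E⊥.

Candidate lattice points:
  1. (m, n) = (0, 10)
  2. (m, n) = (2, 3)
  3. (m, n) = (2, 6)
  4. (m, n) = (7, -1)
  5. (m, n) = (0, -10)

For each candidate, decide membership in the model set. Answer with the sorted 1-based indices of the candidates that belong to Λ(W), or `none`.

Compute τ' = (4−√20)/2 = -0.23607, so π⊥(m,n) = m -0.23607·n.
#1 (0,10): internal coord 0 + (10)·τ' = -2.36068; -2.36068 ∉ [0.4, 0.8) → out
#2 (2,3): internal coord 2 + (3)·τ' = +1.29180; +1.29180 ∉ [0.4, 0.8) → out
#3 (2,6): internal coord 2 + (6)·τ' = +0.58359; +0.58359 ∈ [0.4, 0.8) → IN Λ
#4 (7,-1): internal coord 7 + (-1)·τ' = +7.23607; +7.23607 ∉ [0.4, 0.8) → out
#5 (0,-10): internal coord 0 + (-10)·τ' = +2.36068; +2.36068 ∉ [0.4, 0.8) → out

3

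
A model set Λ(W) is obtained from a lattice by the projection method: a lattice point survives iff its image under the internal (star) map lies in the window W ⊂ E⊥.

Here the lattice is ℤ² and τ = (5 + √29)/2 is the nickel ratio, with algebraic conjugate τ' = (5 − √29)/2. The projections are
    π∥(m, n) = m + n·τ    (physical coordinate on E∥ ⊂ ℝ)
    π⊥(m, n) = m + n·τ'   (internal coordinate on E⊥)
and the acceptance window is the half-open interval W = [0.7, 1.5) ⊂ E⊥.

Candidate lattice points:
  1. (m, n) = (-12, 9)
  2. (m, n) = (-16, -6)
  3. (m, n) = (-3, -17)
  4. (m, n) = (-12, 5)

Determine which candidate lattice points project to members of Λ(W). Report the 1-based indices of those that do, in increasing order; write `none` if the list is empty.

none

Compute τ' = (5−√29)/2 = -0.19258, so π⊥(m,n) = m -0.19258·n.
[1] lift (-12,9): star map gives -13.73324; window check 0.7 ≤ -13.73324 < 1.5 is false → out
[2] lift (-16,-6): star map gives -14.84451; window check 0.7 ≤ -14.84451 < 1.5 is false → out
[3] lift (-3,-17): star map gives 0.27390; window check 0.7 ≤ 0.27390 < 1.5 is false → out
[4] lift (-12,5): star map gives -12.96291; window check 0.7 ≤ -12.96291 < 1.5 is false → out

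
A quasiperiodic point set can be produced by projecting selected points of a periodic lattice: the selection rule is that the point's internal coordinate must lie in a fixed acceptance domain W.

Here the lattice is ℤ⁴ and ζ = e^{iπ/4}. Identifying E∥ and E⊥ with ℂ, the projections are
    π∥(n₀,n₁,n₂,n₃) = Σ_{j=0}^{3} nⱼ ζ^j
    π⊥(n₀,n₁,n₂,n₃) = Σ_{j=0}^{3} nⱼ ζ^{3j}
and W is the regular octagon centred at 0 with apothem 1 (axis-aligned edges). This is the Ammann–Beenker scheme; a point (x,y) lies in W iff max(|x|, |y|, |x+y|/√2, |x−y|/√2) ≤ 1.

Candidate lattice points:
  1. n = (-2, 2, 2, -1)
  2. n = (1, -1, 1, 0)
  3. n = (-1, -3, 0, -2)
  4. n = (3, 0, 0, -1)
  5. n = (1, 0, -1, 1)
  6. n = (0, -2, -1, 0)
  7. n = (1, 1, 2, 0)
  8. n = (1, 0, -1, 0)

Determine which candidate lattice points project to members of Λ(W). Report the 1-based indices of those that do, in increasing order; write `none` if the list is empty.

With ζ = e^{iπ/4} the internal vectors are ζ^0,ζ^3,ζ^6,ζ^9.
#1 (-2, 2, 2, -1): internal (-4.121320, -1.292893); octagon support 4.121320 vs apothem 1 → ∉ W
#2 (1, -1, 1, 0): internal (1.707107, -1.707107); octagon support 2.414214 vs apothem 1 → ∉ W
#3 (-1, -3, 0, -2): internal (-0.292893, -3.535534); octagon support 3.535534 vs apothem 1 → ∉ W
#4 (3, 0, 0, -1): internal (2.292893, -0.707107); octagon support 2.292893 vs apothem 1 → ∉ W
#5 (1, 0, -1, 1): internal (1.707107, 1.707107); octagon support 2.414214 vs apothem 1 → ∉ W
#6 (0, -2, -1, 0): internal (1.414214, -0.414214); octagon support 1.414214 vs apothem 1 → ∉ W
#7 (1, 1, 2, 0): internal (0.292893, -1.292893); octagon support 1.292893 vs apothem 1 → ∉ W
#8 (1, 0, -1, 0): internal (1.000000, 1.000000); octagon support 1.414214 vs apothem 1 → ∉ W

none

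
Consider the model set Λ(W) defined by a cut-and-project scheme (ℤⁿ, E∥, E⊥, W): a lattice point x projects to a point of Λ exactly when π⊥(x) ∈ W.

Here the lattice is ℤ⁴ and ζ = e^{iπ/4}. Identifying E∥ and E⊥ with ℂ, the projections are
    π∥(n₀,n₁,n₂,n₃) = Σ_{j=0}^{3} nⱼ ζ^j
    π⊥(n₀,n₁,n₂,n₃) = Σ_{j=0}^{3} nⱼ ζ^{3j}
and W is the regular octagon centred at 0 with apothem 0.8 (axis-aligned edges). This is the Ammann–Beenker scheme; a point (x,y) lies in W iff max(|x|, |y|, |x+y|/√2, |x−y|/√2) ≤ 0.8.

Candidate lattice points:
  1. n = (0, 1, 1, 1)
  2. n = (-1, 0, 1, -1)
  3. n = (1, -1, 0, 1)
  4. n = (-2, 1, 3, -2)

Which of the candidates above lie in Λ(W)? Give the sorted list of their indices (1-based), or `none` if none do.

π⊥(n) = n₀ + n₁ζ³ + n₂ζ⁶ + n₃ζ⁹ where ζ = e^{iπ/4}.
#1 (0, 1, 1, 1): internal (0.00000, 0.41421); octagon support 0.41421 vs apothem 0.8 → ∈ W
#2 (-1, 0, 1, -1): internal (-1.70711, -1.70711); octagon support 2.41421 vs apothem 0.8 → ∉ W
#3 (1, -1, 0, 1): internal (2.41421, 0.00000); octagon support 2.41421 vs apothem 0.8 → ∉ W
#4 (-2, 1, 3, -2): internal (-4.12132, -3.70711); octagon support 5.53553 vs apothem 0.8 → ∉ W

1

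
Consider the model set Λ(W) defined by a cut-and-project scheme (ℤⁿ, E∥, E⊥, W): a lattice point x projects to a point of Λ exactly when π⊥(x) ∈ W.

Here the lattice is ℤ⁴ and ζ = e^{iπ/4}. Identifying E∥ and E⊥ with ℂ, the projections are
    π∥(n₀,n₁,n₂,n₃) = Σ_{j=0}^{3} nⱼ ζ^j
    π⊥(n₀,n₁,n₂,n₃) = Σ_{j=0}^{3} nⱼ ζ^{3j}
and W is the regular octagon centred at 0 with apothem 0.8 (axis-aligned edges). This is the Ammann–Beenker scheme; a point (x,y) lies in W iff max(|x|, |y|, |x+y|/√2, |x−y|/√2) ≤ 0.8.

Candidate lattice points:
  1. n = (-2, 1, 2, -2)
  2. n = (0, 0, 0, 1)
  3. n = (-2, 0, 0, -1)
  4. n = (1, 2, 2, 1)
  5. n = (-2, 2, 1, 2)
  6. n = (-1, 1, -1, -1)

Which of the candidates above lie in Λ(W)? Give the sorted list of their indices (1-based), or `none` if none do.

π⊥(n) = n₀ + n₁ζ³ + n₂ζ⁶ + n₃ζ⁹ where ζ = e^{iπ/4}.
candidate 1: n = (-2, 1, 2, -2) → π⊥ ≈ (-4.1213, -2.7071); max(|x|,|y|,|x±y|/√2) = 4.8284 > 0.8 ⇒ ∉ W
candidate 2: n = (0, 0, 0, 1) → π⊥ ≈ (+0.7071, +0.7071); max(|x|,|y|,|x±y|/√2) = 1.0000 > 0.8 ⇒ ∉ W
candidate 3: n = (-2, 0, 0, -1) → π⊥ ≈ (-2.7071, -0.7071); max(|x|,|y|,|x±y|/√2) = 2.7071 > 0.8 ⇒ ∉ W
candidate 4: n = (1, 2, 2, 1) → π⊥ ≈ (+0.2929, +0.1213); max(|x|,|y|,|x±y|/√2) = 0.2929 ≤ 0.8 ⇒ ∈ W
candidate 5: n = (-2, 2, 1, 2) → π⊥ ≈ (-2.0000, +1.8284); max(|x|,|y|,|x±y|/√2) = 2.7071 > 0.8 ⇒ ∉ W
candidate 6: n = (-1, 1, -1, -1) → π⊥ ≈ (-2.4142, +1.0000); max(|x|,|y|,|x±y|/√2) = 2.4142 > 0.8 ⇒ ∉ W

4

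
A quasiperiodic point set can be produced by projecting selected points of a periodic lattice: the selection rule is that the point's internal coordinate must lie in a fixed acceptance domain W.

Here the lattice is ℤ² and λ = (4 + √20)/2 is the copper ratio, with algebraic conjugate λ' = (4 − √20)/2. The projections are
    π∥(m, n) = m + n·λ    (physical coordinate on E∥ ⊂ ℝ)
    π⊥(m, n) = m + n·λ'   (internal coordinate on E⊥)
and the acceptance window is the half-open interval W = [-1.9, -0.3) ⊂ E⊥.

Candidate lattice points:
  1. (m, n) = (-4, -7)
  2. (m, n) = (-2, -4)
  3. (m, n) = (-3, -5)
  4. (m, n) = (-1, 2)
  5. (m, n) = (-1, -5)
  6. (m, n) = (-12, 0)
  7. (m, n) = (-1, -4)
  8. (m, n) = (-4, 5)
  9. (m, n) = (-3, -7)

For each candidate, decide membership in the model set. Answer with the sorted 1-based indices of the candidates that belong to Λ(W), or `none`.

Numerically λ ≈ 4.2361 and λ' = −1/λ ≈ -0.2361.
#1 (-4,-7): internal coord -4 + (-7)·λ' = -2.3475; -2.3475 ∉ [-1.9, -0.3) → out
#2 (-2,-4): internal coord -2 + (-4)·λ' = -1.0557; -1.0557 ∈ [-1.9, -0.3) → IN Λ
#3 (-3,-5): internal coord -3 + (-5)·λ' = -1.8197; -1.8197 ∈ [-1.9, -0.3) → IN Λ
#4 (-1,2): internal coord -1 + (2)·λ' = -1.4721; -1.4721 ∈ [-1.9, -0.3) → IN Λ
#5 (-1,-5): internal coord -1 + (-5)·λ' = +0.1803; +0.1803 ∉ [-1.9, -0.3) → out
#6 (-12,0): internal coord -12 + (0)·λ' = -12.0000; -12.0000 ∉ [-1.9, -0.3) → out
#7 (-1,-4): internal coord -1 + (-4)·λ' = -0.0557; -0.0557 ∉ [-1.9, -0.3) → out
#8 (-4,5): internal coord -4 + (5)·λ' = -5.1803; -5.1803 ∉ [-1.9, -0.3) → out
#9 (-3,-7): internal coord -3 + (-7)·λ' = -1.3475; -1.3475 ∈ [-1.9, -0.3) → IN Λ

2, 3, 4, 9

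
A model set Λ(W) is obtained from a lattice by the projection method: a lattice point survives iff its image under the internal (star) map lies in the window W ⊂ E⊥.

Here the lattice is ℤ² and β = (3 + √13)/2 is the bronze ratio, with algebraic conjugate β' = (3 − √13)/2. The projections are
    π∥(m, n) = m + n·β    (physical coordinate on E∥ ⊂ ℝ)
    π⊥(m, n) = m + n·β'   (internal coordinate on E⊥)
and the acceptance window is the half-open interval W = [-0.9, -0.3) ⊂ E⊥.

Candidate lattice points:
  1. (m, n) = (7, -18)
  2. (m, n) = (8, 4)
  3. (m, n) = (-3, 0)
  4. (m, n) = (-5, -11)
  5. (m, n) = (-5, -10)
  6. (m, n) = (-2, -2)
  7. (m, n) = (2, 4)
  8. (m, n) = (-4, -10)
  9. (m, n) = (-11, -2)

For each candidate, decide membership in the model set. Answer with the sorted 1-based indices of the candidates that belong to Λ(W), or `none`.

Compute β' = (3−√13)/2 = -0.302776, so π⊥(m,n) = m -0.302776·n.
#1 (7,-18): internal coord 7 + (-18)·β' = +12.449961; +12.449961 ∉ [-0.9, -0.3) → out
#2 (8,4): internal coord 8 + (4)·β' = +6.788897; +6.788897 ∉ [-0.9, -0.3) → out
#3 (-3,0): internal coord -3 + (0)·β' = -3.000000; -3.000000 ∉ [-0.9, -0.3) → out
#4 (-5,-11): internal coord -5 + (-11)·β' = -1.669468; -1.669468 ∉ [-0.9, -0.3) → out
#5 (-5,-10): internal coord -5 + (-10)·β' = -1.972244; -1.972244 ∉ [-0.9, -0.3) → out
#6 (-2,-2): internal coord -2 + (-2)·β' = -1.394449; -1.394449 ∉ [-0.9, -0.3) → out
#7 (2,4): internal coord 2 + (4)·β' = +0.788897; +0.788897 ∉ [-0.9, -0.3) → out
#8 (-4,-10): internal coord -4 + (-10)·β' = -0.972244; -0.972244 ∉ [-0.9, -0.3) → out
#9 (-11,-2): internal coord -11 + (-2)·β' = -10.394449; -10.394449 ∉ [-0.9, -0.3) → out

none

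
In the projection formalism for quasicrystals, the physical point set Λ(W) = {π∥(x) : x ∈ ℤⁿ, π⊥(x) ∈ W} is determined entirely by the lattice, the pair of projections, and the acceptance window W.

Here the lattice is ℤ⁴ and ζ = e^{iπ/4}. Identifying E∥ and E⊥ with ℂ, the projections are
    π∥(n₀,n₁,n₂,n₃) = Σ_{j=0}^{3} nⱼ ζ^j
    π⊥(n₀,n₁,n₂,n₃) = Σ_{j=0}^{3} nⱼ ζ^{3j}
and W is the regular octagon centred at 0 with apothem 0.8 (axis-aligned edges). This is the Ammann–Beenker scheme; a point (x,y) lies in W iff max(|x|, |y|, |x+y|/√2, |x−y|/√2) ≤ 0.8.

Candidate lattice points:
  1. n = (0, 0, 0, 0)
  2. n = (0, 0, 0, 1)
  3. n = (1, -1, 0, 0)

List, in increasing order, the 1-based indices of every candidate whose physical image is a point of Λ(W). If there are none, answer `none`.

1

π⊥(n) = n₀ + n₁ζ³ + n₂ζ⁶ + n₃ζ⁹ where ζ = e^{iπ/4}.
#1 (0, 0, 0, 0): internal (0.00000, 0.00000); octagon support 0.00000 vs apothem 0.8 → ∈ W
#2 (0, 0, 0, 1): internal (0.70711, 0.70711); octagon support 1.00000 vs apothem 0.8 → ∉ W
#3 (1, -1, 0, 0): internal (1.70711, -0.70711); octagon support 1.70711 vs apothem 0.8 → ∉ W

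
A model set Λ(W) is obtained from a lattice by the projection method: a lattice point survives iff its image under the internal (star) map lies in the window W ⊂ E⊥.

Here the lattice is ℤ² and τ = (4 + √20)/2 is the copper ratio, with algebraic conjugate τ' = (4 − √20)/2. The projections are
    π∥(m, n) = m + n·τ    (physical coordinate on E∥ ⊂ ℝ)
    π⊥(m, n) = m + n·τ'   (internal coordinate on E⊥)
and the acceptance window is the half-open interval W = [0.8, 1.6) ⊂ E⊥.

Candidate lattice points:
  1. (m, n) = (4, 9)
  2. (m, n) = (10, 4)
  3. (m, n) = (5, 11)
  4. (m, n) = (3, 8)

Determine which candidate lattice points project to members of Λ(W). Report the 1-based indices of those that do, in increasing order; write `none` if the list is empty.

4

Numerically τ ≈ 4.2361 and τ' = −1/τ ≈ -0.2361.
candidate 1: (m,n)=(4,9) → π∥ = 4+9·τ ≈ 42.1246, π⊥ = 4+9·τ' ≈ 1.8754 ∉ [0.8, 1.6) ⇒ out
candidate 2: (m,n)=(10,4) → π∥ = 10+4·τ ≈ 26.9443, π⊥ = 10+4·τ' ≈ 9.0557 ∉ [0.8, 1.6) ⇒ out
candidate 3: (m,n)=(5,11) → π∥ = 5+11·τ ≈ 51.5967, π⊥ = 5+11·τ' ≈ 2.4033 ∉ [0.8, 1.6) ⇒ out
candidate 4: (m,n)=(3,8) → π∥ = 3+8·τ ≈ 36.8885, π⊥ = 3+8·τ' ≈ 1.1115 ∈ [0.8, 1.6) ⇒ IN Λ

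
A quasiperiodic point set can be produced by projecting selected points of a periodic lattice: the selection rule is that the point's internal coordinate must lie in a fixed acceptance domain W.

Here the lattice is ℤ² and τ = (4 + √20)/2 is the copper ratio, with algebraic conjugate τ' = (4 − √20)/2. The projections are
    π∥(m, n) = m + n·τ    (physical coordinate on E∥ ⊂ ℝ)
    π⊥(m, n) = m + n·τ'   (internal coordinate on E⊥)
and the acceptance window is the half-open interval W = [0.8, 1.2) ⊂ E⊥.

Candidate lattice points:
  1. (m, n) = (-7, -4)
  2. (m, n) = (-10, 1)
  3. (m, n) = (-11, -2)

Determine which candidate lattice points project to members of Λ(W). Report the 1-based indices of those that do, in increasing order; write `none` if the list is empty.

none

Numerically τ ≈ 4.2361 and τ' = −1/τ ≈ -0.2361.
[1] lift (-7,-4): star map gives -6.0557; window check 0.8 ≤ -6.0557 < 1.2 is false → out
[2] lift (-10,1): star map gives -10.2361; window check 0.8 ≤ -10.2361 < 1.2 is false → out
[3] lift (-11,-2): star map gives -10.5279; window check 0.8 ≤ -10.5279 < 1.2 is false → out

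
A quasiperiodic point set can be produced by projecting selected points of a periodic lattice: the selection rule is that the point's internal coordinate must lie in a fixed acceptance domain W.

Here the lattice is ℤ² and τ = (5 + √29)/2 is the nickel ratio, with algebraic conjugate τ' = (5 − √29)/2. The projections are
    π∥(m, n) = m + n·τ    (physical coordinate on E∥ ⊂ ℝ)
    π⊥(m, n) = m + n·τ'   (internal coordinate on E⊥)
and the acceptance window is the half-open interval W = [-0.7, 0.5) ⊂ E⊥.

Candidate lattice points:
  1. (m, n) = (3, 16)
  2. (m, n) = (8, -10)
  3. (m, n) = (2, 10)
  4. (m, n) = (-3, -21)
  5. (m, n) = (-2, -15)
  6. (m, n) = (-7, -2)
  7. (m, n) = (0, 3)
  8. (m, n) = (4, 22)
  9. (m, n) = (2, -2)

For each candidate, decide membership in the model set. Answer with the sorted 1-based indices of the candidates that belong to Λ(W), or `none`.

1, 3, 7, 8

Compute τ' = (5−√29)/2 = -0.192582, so π⊥(m,n) = m -0.192582·n.
#1 (3,16): internal coord 3 + (16)·τ' = -0.081318; -0.081318 ∈ [-0.7, 0.5) → IN Λ
#2 (8,-10): internal coord 8 + (-10)·τ' = +9.925824; +9.925824 ∉ [-0.7, 0.5) → out
#3 (2,10): internal coord 2 + (10)·τ' = +0.074176; +0.074176 ∈ [-0.7, 0.5) → IN Λ
#4 (-3,-21): internal coord -3 + (-21)·τ' = +1.044230; +1.044230 ∉ [-0.7, 0.5) → out
#5 (-2,-15): internal coord -2 + (-15)·τ' = +0.888736; +0.888736 ∉ [-0.7, 0.5) → out
#6 (-7,-2): internal coord -7 + (-2)·τ' = -6.614835; -6.614835 ∉ [-0.7, 0.5) → out
#7 (0,3): internal coord 0 + (3)·τ' = -0.577747; -0.577747 ∈ [-0.7, 0.5) → IN Λ
#8 (4,22): internal coord 4 + (22)·τ' = -0.236813; -0.236813 ∈ [-0.7, 0.5) → IN Λ
#9 (2,-2): internal coord 2 + (-2)·τ' = +2.385165; +2.385165 ∉ [-0.7, 0.5) → out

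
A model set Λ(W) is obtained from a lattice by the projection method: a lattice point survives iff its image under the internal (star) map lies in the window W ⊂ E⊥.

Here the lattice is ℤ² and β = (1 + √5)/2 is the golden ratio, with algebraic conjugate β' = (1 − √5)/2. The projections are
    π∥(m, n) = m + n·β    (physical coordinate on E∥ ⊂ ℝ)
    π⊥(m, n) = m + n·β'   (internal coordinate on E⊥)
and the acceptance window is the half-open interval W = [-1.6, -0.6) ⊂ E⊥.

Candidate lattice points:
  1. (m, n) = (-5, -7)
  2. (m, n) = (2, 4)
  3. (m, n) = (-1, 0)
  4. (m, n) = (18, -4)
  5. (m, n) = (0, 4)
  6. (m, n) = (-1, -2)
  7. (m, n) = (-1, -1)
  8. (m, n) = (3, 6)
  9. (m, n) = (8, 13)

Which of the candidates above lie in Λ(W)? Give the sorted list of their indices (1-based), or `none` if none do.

β' = (1−√5)/2 ≈ -0.618034.
[1] lift (-5,-7): star map gives -0.673762; window check -1.6 ≤ -0.673762 < -0.6 is true → IN Λ
[2] lift (2,4): star map gives -0.472136; window check -1.6 ≤ -0.472136 < -0.6 is false → out
[3] lift (-1,0): star map gives -1.000000; window check -1.6 ≤ -1.000000 < -0.6 is true → IN Λ
[4] lift (18,-4): star map gives 20.472136; window check -1.6 ≤ 20.472136 < -0.6 is false → out
[5] lift (0,4): star map gives -2.472136; window check -1.6 ≤ -2.472136 < -0.6 is false → out
[6] lift (-1,-2): star map gives 0.236068; window check -1.6 ≤ 0.236068 < -0.6 is false → out
[7] lift (-1,-1): star map gives -0.381966; window check -1.6 ≤ -0.381966 < -0.6 is false → out
[8] lift (3,6): star map gives -0.708204; window check -1.6 ≤ -0.708204 < -0.6 is true → IN Λ
[9] lift (8,13): star map gives -0.034442; window check -1.6 ≤ -0.034442 < -0.6 is false → out

1, 3, 8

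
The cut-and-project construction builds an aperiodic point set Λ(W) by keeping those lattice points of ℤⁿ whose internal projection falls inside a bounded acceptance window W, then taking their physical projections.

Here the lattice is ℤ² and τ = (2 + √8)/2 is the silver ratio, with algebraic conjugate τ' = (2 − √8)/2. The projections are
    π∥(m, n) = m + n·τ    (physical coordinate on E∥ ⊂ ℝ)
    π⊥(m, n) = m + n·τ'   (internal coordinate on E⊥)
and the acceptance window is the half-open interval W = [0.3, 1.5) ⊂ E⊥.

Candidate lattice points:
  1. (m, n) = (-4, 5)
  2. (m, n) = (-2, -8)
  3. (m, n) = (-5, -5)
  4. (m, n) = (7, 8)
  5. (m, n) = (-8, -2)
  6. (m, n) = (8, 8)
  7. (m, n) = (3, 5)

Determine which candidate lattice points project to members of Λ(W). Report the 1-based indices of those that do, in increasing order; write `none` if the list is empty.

2, 7

Numerically τ ≈ 2.41421 and τ' = −1/τ ≈ -0.41421.
#1 (-4,5): internal coord -4 + (5)·τ' = -6.07107; -6.07107 ∉ [0.3, 1.5) → out
#2 (-2,-8): internal coord -2 + (-8)·τ' = +1.31371; +1.31371 ∈ [0.3, 1.5) → IN Λ
#3 (-5,-5): internal coord -5 + (-5)·τ' = -2.92893; -2.92893 ∉ [0.3, 1.5) → out
#4 (7,8): internal coord 7 + (8)·τ' = +3.68629; +3.68629 ∉ [0.3, 1.5) → out
#5 (-8,-2): internal coord -8 + (-2)·τ' = -7.17157; -7.17157 ∉ [0.3, 1.5) → out
#6 (8,8): internal coord 8 + (8)·τ' = +4.68629; +4.68629 ∉ [0.3, 1.5) → out
#7 (3,5): internal coord 3 + (5)·τ' = +0.92893; +0.92893 ∈ [0.3, 1.5) → IN Λ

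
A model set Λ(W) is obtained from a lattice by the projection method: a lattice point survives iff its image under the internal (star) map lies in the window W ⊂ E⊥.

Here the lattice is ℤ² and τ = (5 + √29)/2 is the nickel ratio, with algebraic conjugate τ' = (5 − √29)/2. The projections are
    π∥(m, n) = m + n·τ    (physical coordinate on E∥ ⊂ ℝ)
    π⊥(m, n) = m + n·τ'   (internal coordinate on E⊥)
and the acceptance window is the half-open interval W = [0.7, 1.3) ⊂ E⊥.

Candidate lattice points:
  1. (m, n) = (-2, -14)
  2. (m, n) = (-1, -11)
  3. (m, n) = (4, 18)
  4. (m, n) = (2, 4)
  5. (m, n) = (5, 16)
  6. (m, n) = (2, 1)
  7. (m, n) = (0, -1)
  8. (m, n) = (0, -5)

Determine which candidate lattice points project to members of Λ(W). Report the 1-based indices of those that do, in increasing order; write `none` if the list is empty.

Compute τ' = (5−√29)/2 = -0.1926, so π⊥(m,n) = m -0.1926·n.
[1] lift (-2,-14): star map gives 0.6962; window check 0.7 ≤ 0.6962 < 1.3 is false → out
[2] lift (-1,-11): star map gives 1.1184; window check 0.7 ≤ 1.1184 < 1.3 is true → IN Λ
[3] lift (4,18): star map gives 0.5335; window check 0.7 ≤ 0.5335 < 1.3 is false → out
[4] lift (2,4): star map gives 1.2297; window check 0.7 ≤ 1.2297 < 1.3 is true → IN Λ
[5] lift (5,16): star map gives 1.9187; window check 0.7 ≤ 1.9187 < 1.3 is false → out
[6] lift (2,1): star map gives 1.8074; window check 0.7 ≤ 1.8074 < 1.3 is false → out
[7] lift (0,-1): star map gives 0.1926; window check 0.7 ≤ 0.1926 < 1.3 is false → out
[8] lift (0,-5): star map gives 0.9629; window check 0.7 ≤ 0.9629 < 1.3 is true → IN Λ

2, 4, 8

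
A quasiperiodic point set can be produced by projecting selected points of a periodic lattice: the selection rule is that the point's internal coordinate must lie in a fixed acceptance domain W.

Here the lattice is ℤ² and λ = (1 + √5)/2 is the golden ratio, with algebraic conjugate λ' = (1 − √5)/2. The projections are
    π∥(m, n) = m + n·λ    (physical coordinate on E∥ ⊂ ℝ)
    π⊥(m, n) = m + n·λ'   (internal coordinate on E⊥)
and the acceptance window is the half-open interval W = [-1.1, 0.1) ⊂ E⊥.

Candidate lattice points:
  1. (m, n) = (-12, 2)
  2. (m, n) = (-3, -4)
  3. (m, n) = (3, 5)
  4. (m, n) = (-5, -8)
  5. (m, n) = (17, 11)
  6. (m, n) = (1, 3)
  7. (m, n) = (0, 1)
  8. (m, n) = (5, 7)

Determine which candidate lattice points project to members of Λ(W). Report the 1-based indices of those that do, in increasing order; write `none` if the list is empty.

2, 3, 4, 6, 7

Numerically λ ≈ 1.618034 and λ' = −1/λ ≈ -0.618034.
candidate 1: (m,n)=(-12,2) → π∥ = -12+2·λ ≈ -8.763932, π⊥ = -12+2·λ' ≈ -13.236068 ∉ [-1.1, 0.1) ⇒ out
candidate 2: (m,n)=(-3,-4) → π∥ = -3-4·λ ≈ -9.472136, π⊥ = -3-4·λ' ≈ -0.527864 ∈ [-1.1, 0.1) ⇒ IN Λ
candidate 3: (m,n)=(3,5) → π∥ = 3+5·λ ≈ 11.090170, π⊥ = 3+5·λ' ≈ -0.090170 ∈ [-1.1, 0.1) ⇒ IN Λ
candidate 4: (m,n)=(-5,-8) → π∥ = -5-8·λ ≈ -17.944272, π⊥ = -5-8·λ' ≈ -0.055728 ∈ [-1.1, 0.1) ⇒ IN Λ
candidate 5: (m,n)=(17,11) → π∥ = 17+11·λ ≈ 34.798374, π⊥ = 17+11·λ' ≈ 10.201626 ∉ [-1.1, 0.1) ⇒ out
candidate 6: (m,n)=(1,3) → π∥ = 1+3·λ ≈ 5.854102, π⊥ = 1+3·λ' ≈ -0.854102 ∈ [-1.1, 0.1) ⇒ IN Λ
candidate 7: (m,n)=(0,1) → π∥ = 0+1·λ ≈ 1.618034, π⊥ = 0+1·λ' ≈ -0.618034 ∈ [-1.1, 0.1) ⇒ IN Λ
candidate 8: (m,n)=(5,7) → π∥ = 5+7·λ ≈ 16.326238, π⊥ = 5+7·λ' ≈ 0.673762 ∉ [-1.1, 0.1) ⇒ out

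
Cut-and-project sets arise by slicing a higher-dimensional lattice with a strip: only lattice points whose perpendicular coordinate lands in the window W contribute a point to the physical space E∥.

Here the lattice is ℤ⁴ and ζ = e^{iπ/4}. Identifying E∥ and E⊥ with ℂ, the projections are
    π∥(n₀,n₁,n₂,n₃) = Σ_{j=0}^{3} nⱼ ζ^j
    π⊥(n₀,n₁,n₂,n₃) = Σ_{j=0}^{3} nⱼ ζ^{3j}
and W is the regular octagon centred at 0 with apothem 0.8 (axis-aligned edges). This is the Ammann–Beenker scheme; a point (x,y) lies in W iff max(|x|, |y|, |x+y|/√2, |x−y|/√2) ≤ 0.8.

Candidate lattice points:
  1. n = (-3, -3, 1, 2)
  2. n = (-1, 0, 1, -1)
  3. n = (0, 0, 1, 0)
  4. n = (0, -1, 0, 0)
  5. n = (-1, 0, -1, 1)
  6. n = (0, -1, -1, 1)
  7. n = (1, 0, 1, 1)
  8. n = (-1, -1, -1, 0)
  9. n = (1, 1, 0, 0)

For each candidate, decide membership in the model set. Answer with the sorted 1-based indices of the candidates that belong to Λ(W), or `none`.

8, 9

Internal map: ζ^{3j} for j=0..3 gives (1,0), (−√2/2,√2/2), (0,−1), (√2/2,√2/2).
candidate 1: n = (-3, -3, 1, 2) → π⊥ ≈ (+0.53553, -1.70711); max(|x|,|y|,|x±y|/√2) = 1.70711 > 0.8 ⇒ ∉ W
candidate 2: n = (-1, 0, 1, -1) → π⊥ ≈ (-1.70711, -1.70711); max(|x|,|y|,|x±y|/√2) = 2.41421 > 0.8 ⇒ ∉ W
candidate 3: n = (0, 0, 1, 0) → π⊥ ≈ (+0.00000, -1.00000); max(|x|,|y|,|x±y|/√2) = 1.00000 > 0.8 ⇒ ∉ W
candidate 4: n = (0, -1, 0, 0) → π⊥ ≈ (+0.70711, -0.70711); max(|x|,|y|,|x±y|/√2) = 1.00000 > 0.8 ⇒ ∉ W
candidate 5: n = (-1, 0, -1, 1) → π⊥ ≈ (-0.29289, +1.70711); max(|x|,|y|,|x±y|/√2) = 1.70711 > 0.8 ⇒ ∉ W
candidate 6: n = (0, -1, -1, 1) → π⊥ ≈ (+1.41421, +1.00000); max(|x|,|y|,|x±y|/√2) = 1.70711 > 0.8 ⇒ ∉ W
candidate 7: n = (1, 0, 1, 1) → π⊥ ≈ (+1.70711, -0.29289); max(|x|,|y|,|x±y|/√2) = 1.70711 > 0.8 ⇒ ∉ W
candidate 8: n = (-1, -1, -1, 0) → π⊥ ≈ (-0.29289, +0.29289); max(|x|,|y|,|x±y|/√2) = 0.41421 ≤ 0.8 ⇒ ∈ W
candidate 9: n = (1, 1, 0, 0) → π⊥ ≈ (+0.29289, +0.70711); max(|x|,|y|,|x±y|/√2) = 0.70711 ≤ 0.8 ⇒ ∈ W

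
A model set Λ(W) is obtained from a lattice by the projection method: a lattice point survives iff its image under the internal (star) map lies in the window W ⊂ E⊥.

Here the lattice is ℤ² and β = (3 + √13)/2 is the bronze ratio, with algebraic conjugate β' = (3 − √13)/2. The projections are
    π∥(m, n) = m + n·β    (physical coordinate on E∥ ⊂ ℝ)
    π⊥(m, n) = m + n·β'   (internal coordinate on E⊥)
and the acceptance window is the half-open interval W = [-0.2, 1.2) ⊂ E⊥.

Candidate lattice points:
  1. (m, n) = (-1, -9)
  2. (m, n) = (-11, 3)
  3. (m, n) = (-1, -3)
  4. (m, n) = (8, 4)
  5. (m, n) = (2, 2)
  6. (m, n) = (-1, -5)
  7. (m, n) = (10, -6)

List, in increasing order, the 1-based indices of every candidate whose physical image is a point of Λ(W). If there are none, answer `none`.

Numerically β ≈ 3.302776 and β' = −1/β ≈ -0.302776.
[1] lift (-1,-9): star map gives 1.724981; window check -0.2 ≤ 1.724981 < 1.2 is false → out
[2] lift (-11,3): star map gives -11.908327; window check -0.2 ≤ -11.908327 < 1.2 is false → out
[3] lift (-1,-3): star map gives -0.091673; window check -0.2 ≤ -0.091673 < 1.2 is true → IN Λ
[4] lift (8,4): star map gives 6.788897; window check -0.2 ≤ 6.788897 < 1.2 is false → out
[5] lift (2,2): star map gives 1.394449; window check -0.2 ≤ 1.394449 < 1.2 is false → out
[6] lift (-1,-5): star map gives 0.513878; window check -0.2 ≤ 0.513878 < 1.2 is true → IN Λ
[7] lift (10,-6): star map gives 11.816654; window check -0.2 ≤ 11.816654 < 1.2 is false → out

3, 6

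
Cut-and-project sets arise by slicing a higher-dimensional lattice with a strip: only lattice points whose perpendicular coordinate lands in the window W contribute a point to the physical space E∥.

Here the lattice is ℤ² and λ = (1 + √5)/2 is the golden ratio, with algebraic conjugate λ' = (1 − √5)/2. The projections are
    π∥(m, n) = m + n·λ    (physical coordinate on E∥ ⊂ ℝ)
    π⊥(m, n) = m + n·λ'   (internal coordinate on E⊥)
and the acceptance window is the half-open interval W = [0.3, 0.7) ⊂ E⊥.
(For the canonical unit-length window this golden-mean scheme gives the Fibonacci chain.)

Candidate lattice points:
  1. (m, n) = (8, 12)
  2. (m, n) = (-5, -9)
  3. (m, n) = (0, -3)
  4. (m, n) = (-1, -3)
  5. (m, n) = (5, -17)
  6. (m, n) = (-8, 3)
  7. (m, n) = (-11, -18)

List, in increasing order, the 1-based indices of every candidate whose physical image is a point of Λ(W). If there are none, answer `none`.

1, 2

Numerically λ ≈ 1.61803 and λ' = −1/λ ≈ -0.61803.
[1] lift (8,12): star map gives 0.58359; window check 0.3 ≤ 0.58359 < 0.7 is true → IN Λ
[2] lift (-5,-9): star map gives 0.56231; window check 0.3 ≤ 0.56231 < 0.7 is true → IN Λ
[3] lift (0,-3): star map gives 1.85410; window check 0.3 ≤ 1.85410 < 0.7 is false → out
[4] lift (-1,-3): star map gives 0.85410; window check 0.3 ≤ 0.85410 < 0.7 is false → out
[5] lift (5,-17): star map gives 15.50658; window check 0.3 ≤ 15.50658 < 0.7 is false → out
[6] lift (-8,3): star map gives -9.85410; window check 0.3 ≤ -9.85410 < 0.7 is false → out
[7] lift (-11,-18): star map gives 0.12461; window check 0.3 ≤ 0.12461 < 0.7 is false → out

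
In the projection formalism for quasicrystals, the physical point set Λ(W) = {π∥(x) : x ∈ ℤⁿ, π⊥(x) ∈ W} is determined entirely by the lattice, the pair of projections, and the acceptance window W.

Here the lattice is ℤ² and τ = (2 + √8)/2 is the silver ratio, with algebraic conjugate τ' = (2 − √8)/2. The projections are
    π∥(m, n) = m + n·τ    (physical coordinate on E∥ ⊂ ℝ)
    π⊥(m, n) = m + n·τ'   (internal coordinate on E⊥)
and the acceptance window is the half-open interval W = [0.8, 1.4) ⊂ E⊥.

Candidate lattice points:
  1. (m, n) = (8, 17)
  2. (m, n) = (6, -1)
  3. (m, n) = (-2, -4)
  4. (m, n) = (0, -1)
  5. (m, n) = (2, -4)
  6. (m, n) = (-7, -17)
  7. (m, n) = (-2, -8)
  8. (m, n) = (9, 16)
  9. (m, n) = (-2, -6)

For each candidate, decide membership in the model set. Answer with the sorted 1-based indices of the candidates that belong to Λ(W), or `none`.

Compute τ' = (2−√8)/2 = -0.414214, so π⊥(m,n) = m -0.414214·n.
[1] lift (8,17): star map gives 0.958369; window check 0.8 ≤ 0.958369 < 1.4 is true → IN Λ
[2] lift (6,-1): star map gives 6.414214; window check 0.8 ≤ 6.414214 < 1.4 is false → out
[3] lift (-2,-4): star map gives -0.343146; window check 0.8 ≤ -0.343146 < 1.4 is false → out
[4] lift (0,-1): star map gives 0.414214; window check 0.8 ≤ 0.414214 < 1.4 is false → out
[5] lift (2,-4): star map gives 3.656854; window check 0.8 ≤ 3.656854 < 1.4 is false → out
[6] lift (-7,-17): star map gives 0.041631; window check 0.8 ≤ 0.041631 < 1.4 is false → out
[7] lift (-2,-8): star map gives 1.313708; window check 0.8 ≤ 1.313708 < 1.4 is true → IN Λ
[8] lift (9,16): star map gives 2.372583; window check 0.8 ≤ 2.372583 < 1.4 is false → out
[9] lift (-2,-6): star map gives 0.485281; window check 0.8 ≤ 0.485281 < 1.4 is false → out

1, 7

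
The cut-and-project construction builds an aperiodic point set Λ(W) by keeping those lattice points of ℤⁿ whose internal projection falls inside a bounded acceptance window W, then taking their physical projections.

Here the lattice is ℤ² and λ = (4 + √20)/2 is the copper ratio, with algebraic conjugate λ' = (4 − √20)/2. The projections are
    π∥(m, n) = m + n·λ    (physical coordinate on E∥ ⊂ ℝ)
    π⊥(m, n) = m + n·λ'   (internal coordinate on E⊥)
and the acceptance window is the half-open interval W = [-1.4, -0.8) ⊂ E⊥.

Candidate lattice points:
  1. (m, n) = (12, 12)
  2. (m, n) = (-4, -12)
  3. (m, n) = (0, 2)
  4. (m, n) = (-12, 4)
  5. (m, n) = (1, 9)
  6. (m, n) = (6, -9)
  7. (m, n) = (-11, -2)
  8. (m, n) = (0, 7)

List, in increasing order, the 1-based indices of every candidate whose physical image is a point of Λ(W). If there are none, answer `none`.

2, 5

Compute λ' = (4−√20)/2 = -0.2361, so π⊥(m,n) = m -0.2361·n.
candidate 1: (m,n)=(12,12) → π∥ = 12+12·λ ≈ 62.8328, π⊥ = 12+12·λ' ≈ 9.1672 ∉ [-1.4, -0.8) ⇒ out
candidate 2: (m,n)=(-4,-12) → π∥ = -4-12·λ ≈ -54.8328, π⊥ = -4-12·λ' ≈ -1.1672 ∈ [-1.4, -0.8) ⇒ IN Λ
candidate 3: (m,n)=(0,2) → π∥ = 0+2·λ ≈ 8.4721, π⊥ = 0+2·λ' ≈ -0.4721 ∉ [-1.4, -0.8) ⇒ out
candidate 4: (m,n)=(-12,4) → π∥ = -12+4·λ ≈ 4.9443, π⊥ = -12+4·λ' ≈ -12.9443 ∉ [-1.4, -0.8) ⇒ out
candidate 5: (m,n)=(1,9) → π∥ = 1+9·λ ≈ 39.1246, π⊥ = 1+9·λ' ≈ -1.1246 ∈ [-1.4, -0.8) ⇒ IN Λ
candidate 6: (m,n)=(6,-9) → π∥ = 6-9·λ ≈ -32.1246, π⊥ = 6-9·λ' ≈ 8.1246 ∉ [-1.4, -0.8) ⇒ out
candidate 7: (m,n)=(-11,-2) → π∥ = -11-2·λ ≈ -19.4721, π⊥ = -11-2·λ' ≈ -10.5279 ∉ [-1.4, -0.8) ⇒ out
candidate 8: (m,n)=(0,7) → π∥ = 0+7·λ ≈ 29.6525, π⊥ = 0+7·λ' ≈ -1.6525 ∉ [-1.4, -0.8) ⇒ out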